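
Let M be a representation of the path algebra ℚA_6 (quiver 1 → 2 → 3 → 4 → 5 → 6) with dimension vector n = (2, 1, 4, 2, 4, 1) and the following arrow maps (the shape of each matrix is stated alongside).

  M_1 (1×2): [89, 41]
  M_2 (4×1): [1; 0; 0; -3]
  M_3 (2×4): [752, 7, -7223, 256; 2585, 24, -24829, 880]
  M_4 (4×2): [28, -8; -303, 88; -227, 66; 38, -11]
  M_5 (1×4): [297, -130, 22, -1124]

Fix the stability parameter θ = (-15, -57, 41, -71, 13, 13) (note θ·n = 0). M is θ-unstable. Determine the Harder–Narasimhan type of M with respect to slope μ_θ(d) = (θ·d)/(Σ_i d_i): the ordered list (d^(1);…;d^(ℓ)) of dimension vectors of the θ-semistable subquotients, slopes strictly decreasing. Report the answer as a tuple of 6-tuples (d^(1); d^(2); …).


Interval decomposition of M: I[1,1], I[1,5], I[3,3]^2, I[3,5], I[5,5], I[5,6].
HN type (ℓ=4): μ^(1)=41; μ^(2)=13; μ^(3)=-15; μ^(4)=-36

((0, 0, 2, 0, 0, 0); (0, 0, 0, 0, 4, 1); (1, 0, 2, 2, 0, 0); (1, 1, 0, 0, 0, 0))


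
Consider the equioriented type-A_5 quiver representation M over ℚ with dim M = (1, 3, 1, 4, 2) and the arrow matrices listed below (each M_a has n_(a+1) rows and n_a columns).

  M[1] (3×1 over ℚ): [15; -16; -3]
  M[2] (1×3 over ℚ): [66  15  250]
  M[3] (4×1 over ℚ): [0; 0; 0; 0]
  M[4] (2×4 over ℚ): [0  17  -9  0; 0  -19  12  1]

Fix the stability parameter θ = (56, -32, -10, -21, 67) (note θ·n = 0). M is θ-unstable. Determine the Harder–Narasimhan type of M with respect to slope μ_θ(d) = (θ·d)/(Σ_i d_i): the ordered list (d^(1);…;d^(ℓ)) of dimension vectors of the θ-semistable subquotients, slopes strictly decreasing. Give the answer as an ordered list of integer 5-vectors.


Barcode: M ≅ I[1,2], I[2,2], I[2,3], I[4,4]^2, I[4,5]^2. HN layers by μ_θ (5 steps, strictly decreasing):
  μ^(1)=67; μ^(2)=12; μ^(3)=-10; μ^(4)=-21; μ^(5)=-32

((0, 0, 0, 0, 2); (1, 1, 0, 0, 0); (0, 0, 1, 0, 0); (0, 0, 0, 4, 0); (0, 2, 0, 0, 0))


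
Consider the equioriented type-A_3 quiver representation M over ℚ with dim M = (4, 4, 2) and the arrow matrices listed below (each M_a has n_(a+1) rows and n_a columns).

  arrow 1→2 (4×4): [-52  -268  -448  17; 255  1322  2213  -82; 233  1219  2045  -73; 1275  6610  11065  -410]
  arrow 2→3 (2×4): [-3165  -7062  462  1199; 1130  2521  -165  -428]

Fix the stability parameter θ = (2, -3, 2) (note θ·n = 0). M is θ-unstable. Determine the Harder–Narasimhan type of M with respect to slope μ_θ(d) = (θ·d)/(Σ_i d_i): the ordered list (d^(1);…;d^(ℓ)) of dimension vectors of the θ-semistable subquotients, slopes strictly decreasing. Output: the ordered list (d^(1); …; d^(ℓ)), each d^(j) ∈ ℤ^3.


Interval decomposition of M: I[1,1], I[1,2], I[1,3]^2, I[2,2].
HN type (ℓ=3): μ^(1)=2; μ^(2)=-1/2; μ^(3)=-3

((1, 0, 2); (3, 3, 0); (0, 1, 0))


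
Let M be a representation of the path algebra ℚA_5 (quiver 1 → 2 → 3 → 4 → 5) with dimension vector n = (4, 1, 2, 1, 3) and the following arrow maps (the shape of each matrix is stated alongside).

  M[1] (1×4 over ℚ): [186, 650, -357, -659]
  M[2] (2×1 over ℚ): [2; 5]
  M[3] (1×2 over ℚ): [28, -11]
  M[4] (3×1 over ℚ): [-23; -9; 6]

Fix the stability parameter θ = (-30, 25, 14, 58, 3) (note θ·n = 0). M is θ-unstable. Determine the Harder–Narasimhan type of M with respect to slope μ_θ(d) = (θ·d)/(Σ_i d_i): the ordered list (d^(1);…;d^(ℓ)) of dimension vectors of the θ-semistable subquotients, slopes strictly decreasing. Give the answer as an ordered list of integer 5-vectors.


Via rank(M_{q-1}∘⋯∘M_p): M ≅ I[1,1]^3, I[1,5], I[3,3], I[5,5]^2.
μ_θ-semistable layers: μ^(1)=61/2; μ^(2)=39/2; μ^(3)=14; μ^(4)=3; μ^(5)=-30

((0, 0, 0, 1, 1); (0, 1, 1, 0, 0); (0, 0, 1, 0, 0); (0, 0, 0, 0, 2); (4, 0, 0, 0, 0))


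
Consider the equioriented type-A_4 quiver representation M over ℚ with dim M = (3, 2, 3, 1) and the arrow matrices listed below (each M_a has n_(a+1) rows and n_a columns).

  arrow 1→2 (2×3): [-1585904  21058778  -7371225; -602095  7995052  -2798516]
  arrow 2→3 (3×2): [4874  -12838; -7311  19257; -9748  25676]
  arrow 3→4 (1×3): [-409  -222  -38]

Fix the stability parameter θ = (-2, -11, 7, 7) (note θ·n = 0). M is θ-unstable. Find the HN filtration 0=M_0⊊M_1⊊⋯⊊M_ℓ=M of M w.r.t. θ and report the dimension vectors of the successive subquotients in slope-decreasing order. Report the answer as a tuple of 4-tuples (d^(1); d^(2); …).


Barcode: M ≅ I[1,1], I[1,2], I[1,3], I[3,3], I[3,4]. HN layers by μ_θ (3 steps, strictly decreasing):
  μ^(1)=7; μ^(2)=-2; μ^(3)=-13/2

((0, 0, 3, 1); (1, 0, 0, 0); (2, 2, 0, 0))


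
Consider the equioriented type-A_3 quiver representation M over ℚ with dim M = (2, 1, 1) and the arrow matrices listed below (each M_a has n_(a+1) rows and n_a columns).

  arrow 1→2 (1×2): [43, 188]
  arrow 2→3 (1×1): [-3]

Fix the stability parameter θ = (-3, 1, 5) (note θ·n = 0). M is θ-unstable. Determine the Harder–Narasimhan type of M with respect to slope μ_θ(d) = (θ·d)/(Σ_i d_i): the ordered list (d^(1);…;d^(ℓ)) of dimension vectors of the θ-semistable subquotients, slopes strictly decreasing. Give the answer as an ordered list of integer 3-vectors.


Barcode: M ≅ I[1,1], I[1,3]. HN layers by μ_θ (3 steps, strictly decreasing):
  μ^(1)=5; μ^(2)=1; μ^(3)=-3

((0, 0, 1); (0, 1, 0); (2, 0, 0))


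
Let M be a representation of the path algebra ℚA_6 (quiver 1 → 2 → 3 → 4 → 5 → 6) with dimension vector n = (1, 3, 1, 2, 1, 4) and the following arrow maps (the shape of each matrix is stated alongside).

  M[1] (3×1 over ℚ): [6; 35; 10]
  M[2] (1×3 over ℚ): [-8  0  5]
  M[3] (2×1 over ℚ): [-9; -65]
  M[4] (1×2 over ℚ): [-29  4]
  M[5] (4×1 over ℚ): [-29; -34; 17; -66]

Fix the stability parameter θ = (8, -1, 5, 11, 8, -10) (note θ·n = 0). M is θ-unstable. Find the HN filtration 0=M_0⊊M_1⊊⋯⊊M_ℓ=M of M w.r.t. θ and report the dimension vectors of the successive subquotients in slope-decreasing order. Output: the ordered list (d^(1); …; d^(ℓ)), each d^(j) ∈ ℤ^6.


Via rank(M_{q-1}∘⋯∘M_p): M ≅ I[1,6], I[2,2]^2, I[4,4], I[6,6]^3.
μ_θ-semistable layers: μ^(1)=11; μ^(2)=7/2; μ^(3)=-1; μ^(4)=-10

((0, 0, 0, 1, 0, 0); (1, 1, 1, 1, 1, 1); (0, 2, 0, 0, 0, 0); (0, 0, 0, 0, 0, 3))


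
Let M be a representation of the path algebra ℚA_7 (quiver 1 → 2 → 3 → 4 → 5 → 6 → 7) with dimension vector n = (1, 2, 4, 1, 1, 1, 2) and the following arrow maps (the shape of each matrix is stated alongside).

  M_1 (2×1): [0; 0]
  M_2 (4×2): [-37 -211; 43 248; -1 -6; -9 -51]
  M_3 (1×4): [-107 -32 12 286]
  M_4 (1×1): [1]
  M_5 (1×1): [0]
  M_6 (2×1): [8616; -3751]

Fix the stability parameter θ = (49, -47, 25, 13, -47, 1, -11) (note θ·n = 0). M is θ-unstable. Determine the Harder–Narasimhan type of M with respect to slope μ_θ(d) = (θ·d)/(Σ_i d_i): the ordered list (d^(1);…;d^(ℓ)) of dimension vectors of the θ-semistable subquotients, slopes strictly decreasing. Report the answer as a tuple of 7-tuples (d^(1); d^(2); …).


Via rank(M_{q-1}∘⋯∘M_p): M ≅ I[1,1], I[2,3], I[2,5], I[3,3]^2, I[6,7], I[7,7].
μ_θ-semistable layers: μ^(1)=49; μ^(2)=25; μ^(3)=-3; μ^(4)=-5; μ^(5)=-11; μ^(6)=-47

((1, 0, 0, 0, 0, 0, 0); (0, 0, 3, 0, 0, 0, 0); (0, 0, 1, 1, 1, 0, 0); (0, 0, 0, 0, 0, 1, 1); (0, 0, 0, 0, 0, 0, 1); (0, 2, 0, 0, 0, 0, 0))


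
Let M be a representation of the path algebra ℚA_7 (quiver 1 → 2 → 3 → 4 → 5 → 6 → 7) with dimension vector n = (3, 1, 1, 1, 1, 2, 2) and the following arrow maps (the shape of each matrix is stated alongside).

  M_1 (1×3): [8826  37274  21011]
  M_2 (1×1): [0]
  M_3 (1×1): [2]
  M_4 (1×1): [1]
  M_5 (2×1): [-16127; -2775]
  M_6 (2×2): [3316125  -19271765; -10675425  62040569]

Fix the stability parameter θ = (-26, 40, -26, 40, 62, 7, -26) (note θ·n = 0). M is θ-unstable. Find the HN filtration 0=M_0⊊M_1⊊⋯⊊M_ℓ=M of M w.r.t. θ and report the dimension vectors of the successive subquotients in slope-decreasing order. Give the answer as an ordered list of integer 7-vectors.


Via rank(M_{q-1}∘⋯∘M_p): M ≅ I[1,1]^2, I[1,2], I[3,6], I[6,7], I[7,7].
μ_θ-semistable layers: μ^(1)=40; μ^(2)=109/3; μ^(3)=-19/2; μ^(4)=-26

((0, 1, 0, 0, 0, 0, 0); (0, 0, 0, 1, 1, 1, 0); (0, 0, 0, 0, 0, 1, 1); (3, 0, 1, 0, 0, 0, 1))


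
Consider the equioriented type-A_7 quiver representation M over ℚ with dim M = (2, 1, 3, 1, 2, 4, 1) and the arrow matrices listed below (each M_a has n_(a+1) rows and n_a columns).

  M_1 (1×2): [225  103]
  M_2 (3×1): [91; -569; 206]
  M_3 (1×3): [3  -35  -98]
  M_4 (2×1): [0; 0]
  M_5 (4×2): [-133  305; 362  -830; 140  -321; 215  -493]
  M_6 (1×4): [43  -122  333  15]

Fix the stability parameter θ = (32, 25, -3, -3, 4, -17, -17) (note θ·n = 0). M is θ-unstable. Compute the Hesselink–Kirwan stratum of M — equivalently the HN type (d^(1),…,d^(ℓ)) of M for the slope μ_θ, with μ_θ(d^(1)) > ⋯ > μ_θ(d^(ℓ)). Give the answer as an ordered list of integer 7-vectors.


Barcode: M ≅ I[1,1], I[1,3], I[3,3], I[3,4], I[5,6], I[5,7], I[6,6]^2. HN layers by μ_θ (6 steps, strictly decreasing):
  μ^(1)=32; μ^(2)=18; μ^(3)=-3; μ^(4)=-13/2; μ^(5)=-10; μ^(6)=-17

((1, 0, 0, 0, 0, 0, 0); (1, 1, 1, 0, 0, 0, 0); (0, 0, 2, 1, 0, 0, 0); (0, 0, 0, 0, 1, 1, 0); (0, 0, 0, 0, 1, 1, 1); (0, 0, 0, 0, 0, 2, 0))


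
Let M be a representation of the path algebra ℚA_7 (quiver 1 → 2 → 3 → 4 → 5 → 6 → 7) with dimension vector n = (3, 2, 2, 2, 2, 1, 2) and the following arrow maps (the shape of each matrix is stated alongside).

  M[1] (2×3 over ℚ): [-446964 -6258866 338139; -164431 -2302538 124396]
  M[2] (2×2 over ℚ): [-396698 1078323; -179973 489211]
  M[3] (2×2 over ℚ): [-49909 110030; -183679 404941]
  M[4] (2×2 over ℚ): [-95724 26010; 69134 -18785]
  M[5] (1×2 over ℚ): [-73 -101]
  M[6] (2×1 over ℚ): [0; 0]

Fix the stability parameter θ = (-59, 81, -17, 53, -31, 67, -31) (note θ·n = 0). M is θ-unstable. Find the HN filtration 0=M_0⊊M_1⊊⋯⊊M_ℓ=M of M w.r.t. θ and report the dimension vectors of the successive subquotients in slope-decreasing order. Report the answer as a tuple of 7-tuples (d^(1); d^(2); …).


Via rank(M_{q-1}∘⋯∘M_p): M ≅ I[1,1], I[1,4], I[1,6], I[5,5], I[7,7]^2.
μ_θ-semistable layers: μ^(1)=67; μ^(2)=53; μ^(3)=32; μ^(4)=43/2; μ^(5)=-31; μ^(6)=-59

((0, 0, 0, 0, 0, 1, 0); (0, 0, 0, 1, 0, 0, 0); (0, 1, 1, 0, 0, 0, 0); (0, 1, 1, 1, 1, 0, 0); (0, 0, 0, 0, 1, 0, 2); (3, 0, 0, 0, 0, 0, 0))


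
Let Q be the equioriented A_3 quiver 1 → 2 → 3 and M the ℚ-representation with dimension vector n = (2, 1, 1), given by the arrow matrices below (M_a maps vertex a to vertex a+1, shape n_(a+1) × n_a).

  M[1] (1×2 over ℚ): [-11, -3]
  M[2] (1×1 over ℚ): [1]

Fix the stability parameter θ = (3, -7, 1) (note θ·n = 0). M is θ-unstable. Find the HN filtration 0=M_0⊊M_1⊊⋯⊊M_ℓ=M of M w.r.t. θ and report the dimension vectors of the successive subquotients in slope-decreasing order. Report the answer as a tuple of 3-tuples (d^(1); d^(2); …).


Barcode: M ≅ I[1,1], I[1,3]. HN layers by μ_θ (3 steps, strictly decreasing):
  μ^(1)=3; μ^(2)=1; μ^(3)=-2

((1, 0, 0); (0, 0, 1); (1, 1, 0))


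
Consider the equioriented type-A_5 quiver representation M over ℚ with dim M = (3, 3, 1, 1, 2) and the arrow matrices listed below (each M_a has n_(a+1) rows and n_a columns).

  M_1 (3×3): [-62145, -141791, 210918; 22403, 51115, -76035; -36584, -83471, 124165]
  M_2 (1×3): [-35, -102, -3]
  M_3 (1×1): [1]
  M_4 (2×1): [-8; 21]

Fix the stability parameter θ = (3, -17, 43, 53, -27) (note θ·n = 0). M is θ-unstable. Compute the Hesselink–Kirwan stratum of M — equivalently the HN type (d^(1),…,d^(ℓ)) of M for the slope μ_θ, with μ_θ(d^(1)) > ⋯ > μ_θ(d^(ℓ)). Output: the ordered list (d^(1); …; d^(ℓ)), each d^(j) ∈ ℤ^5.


Interval decomposition of M: I[1,2]^2, I[1,5], I[5,5].
HN type (ℓ=3): μ^(1)=23; μ^(2)=-7; μ^(3)=-27

((0, 0, 1, 1, 1); (3, 3, 0, 0, 0); (0, 0, 0, 0, 1))


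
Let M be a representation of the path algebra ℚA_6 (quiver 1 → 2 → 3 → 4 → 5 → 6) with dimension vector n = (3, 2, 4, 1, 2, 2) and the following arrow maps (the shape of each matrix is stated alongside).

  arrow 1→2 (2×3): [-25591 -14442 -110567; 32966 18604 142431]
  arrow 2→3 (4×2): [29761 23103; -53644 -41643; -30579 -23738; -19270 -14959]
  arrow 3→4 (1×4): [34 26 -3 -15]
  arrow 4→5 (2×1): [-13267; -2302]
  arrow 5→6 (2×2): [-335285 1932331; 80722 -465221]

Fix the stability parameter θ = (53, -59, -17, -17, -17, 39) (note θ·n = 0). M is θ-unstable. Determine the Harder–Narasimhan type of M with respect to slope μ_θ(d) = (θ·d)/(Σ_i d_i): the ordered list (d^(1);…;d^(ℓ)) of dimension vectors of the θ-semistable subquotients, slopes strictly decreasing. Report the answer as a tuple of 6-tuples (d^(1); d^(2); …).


Interval decomposition of M: I[1,1], I[1,3], I[1,6], I[3,3]^2, I[5,6].
HN type (ℓ=5): μ^(1)=53; μ^(2)=39; μ^(3)=-23/3; μ^(4)=-57/5; μ^(5)=-17

((1, 0, 0, 0, 0, 0); (0, 0, 0, 0, 0, 2); (1, 1, 1, 0, 0, 0); (1, 1, 1, 1, 1, 0); (0, 0, 2, 0, 1, 0))


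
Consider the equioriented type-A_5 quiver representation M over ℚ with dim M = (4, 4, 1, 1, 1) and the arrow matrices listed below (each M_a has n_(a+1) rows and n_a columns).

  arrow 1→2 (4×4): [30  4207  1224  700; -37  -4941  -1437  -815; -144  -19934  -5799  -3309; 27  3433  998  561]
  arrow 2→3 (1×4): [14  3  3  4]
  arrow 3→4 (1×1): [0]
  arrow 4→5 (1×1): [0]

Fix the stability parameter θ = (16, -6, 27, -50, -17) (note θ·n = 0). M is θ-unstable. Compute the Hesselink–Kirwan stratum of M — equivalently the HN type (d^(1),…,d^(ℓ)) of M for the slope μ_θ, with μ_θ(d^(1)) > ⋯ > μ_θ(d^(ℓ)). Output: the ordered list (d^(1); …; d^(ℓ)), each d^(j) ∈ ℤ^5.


Interval decomposition of M: I[1,2]^3, I[1,3], I[4,4], I[5,5].
HN type (ℓ=4): μ^(1)=27; μ^(2)=5; μ^(3)=-17; μ^(4)=-50

((0, 0, 1, 0, 0); (4, 4, 0, 0, 0); (0, 0, 0, 0, 1); (0, 0, 0, 1, 0))


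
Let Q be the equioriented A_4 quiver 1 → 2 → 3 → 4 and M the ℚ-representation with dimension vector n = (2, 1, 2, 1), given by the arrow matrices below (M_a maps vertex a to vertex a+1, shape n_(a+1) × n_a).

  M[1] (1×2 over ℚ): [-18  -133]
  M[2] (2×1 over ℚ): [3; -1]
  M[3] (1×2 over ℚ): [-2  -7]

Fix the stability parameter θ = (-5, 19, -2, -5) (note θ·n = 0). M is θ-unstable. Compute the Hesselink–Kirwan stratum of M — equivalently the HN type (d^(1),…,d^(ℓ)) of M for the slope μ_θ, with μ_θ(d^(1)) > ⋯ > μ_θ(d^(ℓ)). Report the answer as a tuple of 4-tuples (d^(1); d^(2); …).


Interval decomposition of M: I[1,1], I[1,4], I[3,3].
HN type (ℓ=3): μ^(1)=4; μ^(2)=-2; μ^(3)=-5

((0, 1, 1, 1); (0, 0, 1, 0); (2, 0, 0, 0))


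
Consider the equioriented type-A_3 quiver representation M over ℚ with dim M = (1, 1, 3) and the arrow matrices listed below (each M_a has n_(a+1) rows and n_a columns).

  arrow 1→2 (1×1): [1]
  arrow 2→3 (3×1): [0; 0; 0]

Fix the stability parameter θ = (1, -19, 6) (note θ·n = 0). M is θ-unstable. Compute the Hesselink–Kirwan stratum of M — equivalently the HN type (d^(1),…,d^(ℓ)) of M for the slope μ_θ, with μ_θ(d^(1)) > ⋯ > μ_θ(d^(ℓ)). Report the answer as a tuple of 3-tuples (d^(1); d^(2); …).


Interval decomposition of M: I[1,2], I[3,3]^3.
HN type (ℓ=2): μ^(1)=6; μ^(2)=-9

((0, 0, 3); (1, 1, 0))


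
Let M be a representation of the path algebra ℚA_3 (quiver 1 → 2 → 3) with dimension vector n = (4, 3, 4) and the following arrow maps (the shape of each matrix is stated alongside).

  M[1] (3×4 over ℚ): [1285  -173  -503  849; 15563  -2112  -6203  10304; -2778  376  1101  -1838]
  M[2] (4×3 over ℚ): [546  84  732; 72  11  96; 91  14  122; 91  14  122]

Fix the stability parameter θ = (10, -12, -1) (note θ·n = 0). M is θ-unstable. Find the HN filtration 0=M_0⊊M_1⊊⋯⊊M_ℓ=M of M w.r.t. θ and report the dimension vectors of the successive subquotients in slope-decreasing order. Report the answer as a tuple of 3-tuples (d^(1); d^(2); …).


Via rank(M_{q-1}∘⋯∘M_p): M ≅ I[1,1], I[1,2], I[1,3]^2, I[3,3]^2.
μ_θ-semistable layers: μ^(1)=10; μ^(2)=-1

((1, 0, 0); (3, 3, 4))


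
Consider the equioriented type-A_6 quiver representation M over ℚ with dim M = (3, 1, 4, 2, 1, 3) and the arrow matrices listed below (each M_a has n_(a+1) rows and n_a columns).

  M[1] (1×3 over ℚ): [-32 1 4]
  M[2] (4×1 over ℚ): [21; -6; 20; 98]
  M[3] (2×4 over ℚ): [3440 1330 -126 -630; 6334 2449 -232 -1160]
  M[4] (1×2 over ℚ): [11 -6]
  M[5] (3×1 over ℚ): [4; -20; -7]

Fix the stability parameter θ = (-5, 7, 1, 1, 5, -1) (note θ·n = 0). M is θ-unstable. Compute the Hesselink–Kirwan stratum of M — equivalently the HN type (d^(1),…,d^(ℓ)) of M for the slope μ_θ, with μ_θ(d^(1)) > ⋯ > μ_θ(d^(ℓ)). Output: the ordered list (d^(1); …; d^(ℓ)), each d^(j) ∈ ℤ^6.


Interval decomposition of M: I[1,1]^2, I[1,3], I[3,3], I[3,4], I[3,6], I[6,6]^2.
HN type (ℓ=5): μ^(1)=4; μ^(2)=2; μ^(3)=1; μ^(4)=-1; μ^(5)=-5

((0, 1, 1, 0, 0, 0); (0, 0, 0, 0, 1, 1); (0, 0, 3, 2, 0, 0); (0, 0, 0, 0, 0, 2); (3, 0, 0, 0, 0, 0))


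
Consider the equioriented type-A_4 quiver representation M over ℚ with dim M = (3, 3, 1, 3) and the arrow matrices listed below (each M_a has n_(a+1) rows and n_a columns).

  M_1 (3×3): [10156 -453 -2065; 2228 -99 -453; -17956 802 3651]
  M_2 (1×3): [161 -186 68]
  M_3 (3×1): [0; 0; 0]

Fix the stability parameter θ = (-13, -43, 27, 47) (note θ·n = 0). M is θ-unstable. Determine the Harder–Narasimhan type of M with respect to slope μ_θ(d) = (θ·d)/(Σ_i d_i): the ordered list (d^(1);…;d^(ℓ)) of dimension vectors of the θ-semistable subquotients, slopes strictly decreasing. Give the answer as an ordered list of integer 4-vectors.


Barcode: M ≅ I[1,2]^2, I[1,3], I[4,4]^3. HN layers by μ_θ (3 steps, strictly decreasing):
  μ^(1)=47; μ^(2)=27; μ^(3)=-28

((0, 0, 0, 3); (0, 0, 1, 0); (3, 3, 0, 0))


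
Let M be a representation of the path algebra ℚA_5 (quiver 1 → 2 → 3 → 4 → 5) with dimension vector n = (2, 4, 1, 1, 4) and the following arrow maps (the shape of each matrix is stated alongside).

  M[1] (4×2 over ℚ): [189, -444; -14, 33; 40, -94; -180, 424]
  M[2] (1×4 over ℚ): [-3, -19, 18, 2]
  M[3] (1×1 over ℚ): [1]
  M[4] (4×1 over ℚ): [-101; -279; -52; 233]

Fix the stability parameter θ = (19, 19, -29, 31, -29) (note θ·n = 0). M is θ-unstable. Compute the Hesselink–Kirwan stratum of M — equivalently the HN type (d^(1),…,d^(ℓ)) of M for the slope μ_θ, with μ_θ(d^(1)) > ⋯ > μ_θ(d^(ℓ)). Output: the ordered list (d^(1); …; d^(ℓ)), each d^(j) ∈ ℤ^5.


Barcode: M ≅ I[1,2], I[1,5], I[2,2]^2, I[5,5]^3. HN layers by μ_θ (3 steps, strictly decreasing):
  μ^(1)=19; μ^(2)=11/5; μ^(3)=-29

((1, 3, 0, 0, 0); (1, 1, 1, 1, 1); (0, 0, 0, 0, 3))


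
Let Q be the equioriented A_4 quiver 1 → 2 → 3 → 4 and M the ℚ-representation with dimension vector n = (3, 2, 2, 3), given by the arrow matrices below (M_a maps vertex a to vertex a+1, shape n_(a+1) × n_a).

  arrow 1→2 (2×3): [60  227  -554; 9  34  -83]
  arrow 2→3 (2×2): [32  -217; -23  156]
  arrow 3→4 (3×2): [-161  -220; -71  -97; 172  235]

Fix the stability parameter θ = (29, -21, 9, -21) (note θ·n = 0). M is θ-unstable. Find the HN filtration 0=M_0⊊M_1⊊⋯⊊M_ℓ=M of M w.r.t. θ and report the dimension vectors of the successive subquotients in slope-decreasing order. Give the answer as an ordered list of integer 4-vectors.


Interval decomposition of M: I[1,1], I[1,4]^2, I[4,4].
HN type (ℓ=3): μ^(1)=29; μ^(2)=-1; μ^(3)=-21

((1, 0, 0, 0); (2, 2, 2, 2); (0, 0, 0, 1))


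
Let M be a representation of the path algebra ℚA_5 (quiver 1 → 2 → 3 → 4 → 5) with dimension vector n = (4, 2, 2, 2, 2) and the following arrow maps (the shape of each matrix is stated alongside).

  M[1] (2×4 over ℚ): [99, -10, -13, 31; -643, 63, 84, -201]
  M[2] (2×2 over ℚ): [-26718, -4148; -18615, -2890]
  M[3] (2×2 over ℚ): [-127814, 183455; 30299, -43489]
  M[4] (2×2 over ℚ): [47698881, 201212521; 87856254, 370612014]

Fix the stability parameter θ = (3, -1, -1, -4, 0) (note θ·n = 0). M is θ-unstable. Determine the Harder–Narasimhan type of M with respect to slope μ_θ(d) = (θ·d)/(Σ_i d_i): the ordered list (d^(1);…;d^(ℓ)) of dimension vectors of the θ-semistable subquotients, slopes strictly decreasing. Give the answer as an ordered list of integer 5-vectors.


Barcode: M ≅ I[1,1]^2, I[1,2], I[1,4], I[3,5], I[5,5]. HN layers by μ_θ (5 steps, strictly decreasing):
  μ^(1)=3; μ^(2)=1; μ^(3)=0; μ^(4)=-3/4; μ^(5)=-5/2

((2, 0, 0, 0, 0); (1, 1, 0, 0, 0); (0, 0, 0, 0, 2); (1, 1, 1, 1, 0); (0, 0, 1, 1, 0))


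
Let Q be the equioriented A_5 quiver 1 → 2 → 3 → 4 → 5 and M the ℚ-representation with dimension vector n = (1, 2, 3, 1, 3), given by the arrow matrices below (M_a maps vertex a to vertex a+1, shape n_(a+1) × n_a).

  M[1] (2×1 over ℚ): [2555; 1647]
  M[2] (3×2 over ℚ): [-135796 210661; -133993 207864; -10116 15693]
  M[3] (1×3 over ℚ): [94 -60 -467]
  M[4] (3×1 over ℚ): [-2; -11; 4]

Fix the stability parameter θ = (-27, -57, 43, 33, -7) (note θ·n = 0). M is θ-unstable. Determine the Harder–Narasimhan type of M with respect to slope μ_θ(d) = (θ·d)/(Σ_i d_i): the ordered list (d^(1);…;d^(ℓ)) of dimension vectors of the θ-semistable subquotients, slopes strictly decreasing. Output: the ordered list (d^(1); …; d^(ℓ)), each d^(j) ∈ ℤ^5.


Barcode: M ≅ I[1,5], I[2,3], I[3,3], I[5,5]^2. HN layers by μ_θ (5 steps, strictly decreasing):
  μ^(1)=43; μ^(2)=23; μ^(3)=-7; μ^(4)=-42; μ^(5)=-57

((0, 0, 2, 0, 0); (0, 0, 1, 1, 1); (0, 0, 0, 0, 2); (1, 1, 0, 0, 0); (0, 1, 0, 0, 0))


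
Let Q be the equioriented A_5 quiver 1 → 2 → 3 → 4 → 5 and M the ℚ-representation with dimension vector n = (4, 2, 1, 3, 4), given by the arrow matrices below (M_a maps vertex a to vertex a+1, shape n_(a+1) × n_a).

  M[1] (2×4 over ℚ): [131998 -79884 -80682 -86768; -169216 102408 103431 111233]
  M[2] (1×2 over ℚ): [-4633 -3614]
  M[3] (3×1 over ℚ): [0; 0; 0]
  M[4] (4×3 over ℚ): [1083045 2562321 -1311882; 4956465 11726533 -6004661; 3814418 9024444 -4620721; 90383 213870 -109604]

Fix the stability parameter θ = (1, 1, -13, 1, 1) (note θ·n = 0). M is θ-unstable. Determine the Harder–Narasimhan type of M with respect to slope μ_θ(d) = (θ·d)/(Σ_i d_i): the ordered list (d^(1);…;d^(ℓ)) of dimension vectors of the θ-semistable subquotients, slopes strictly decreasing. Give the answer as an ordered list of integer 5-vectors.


Interval decomposition of M: I[1,1]^2, I[1,2], I[1,3], I[4,5]^3, I[5,5].
HN type (ℓ=2): μ^(1)=1; μ^(2)=-11/3

((3, 1, 0, 3, 4); (1, 1, 1, 0, 0))


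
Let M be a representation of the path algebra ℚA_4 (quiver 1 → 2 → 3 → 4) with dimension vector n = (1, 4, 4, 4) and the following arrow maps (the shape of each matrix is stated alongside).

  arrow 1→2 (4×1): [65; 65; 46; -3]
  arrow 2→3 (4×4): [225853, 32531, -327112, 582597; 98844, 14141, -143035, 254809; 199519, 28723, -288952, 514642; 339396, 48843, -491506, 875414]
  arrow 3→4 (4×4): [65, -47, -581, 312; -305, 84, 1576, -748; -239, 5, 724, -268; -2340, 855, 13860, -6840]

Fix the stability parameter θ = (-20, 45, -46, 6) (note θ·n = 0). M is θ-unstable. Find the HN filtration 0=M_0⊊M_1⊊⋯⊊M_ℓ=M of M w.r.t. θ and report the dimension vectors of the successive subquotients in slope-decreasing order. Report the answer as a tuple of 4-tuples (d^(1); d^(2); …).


Via rank(M_{q-1}∘⋯∘M_p): M ≅ I[1,4], I[2,3], I[2,4]^2, I[4,4].
μ_θ-semistable layers: μ^(1)=6; μ^(2)=-1/2; μ^(3)=-20

((0, 0, 0, 4); (0, 4, 4, 0); (1, 0, 0, 0))


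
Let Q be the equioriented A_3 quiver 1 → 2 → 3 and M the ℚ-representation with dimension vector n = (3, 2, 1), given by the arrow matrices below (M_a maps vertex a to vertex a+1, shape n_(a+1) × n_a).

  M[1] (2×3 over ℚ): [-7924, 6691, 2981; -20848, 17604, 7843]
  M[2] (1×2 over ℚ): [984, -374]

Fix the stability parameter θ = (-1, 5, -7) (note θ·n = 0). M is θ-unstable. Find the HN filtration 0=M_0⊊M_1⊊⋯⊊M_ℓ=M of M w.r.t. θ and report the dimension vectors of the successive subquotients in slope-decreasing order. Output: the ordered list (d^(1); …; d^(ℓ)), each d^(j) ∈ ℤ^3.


Interval decomposition of M: I[1,1], I[1,2], I[1,3].
HN type (ℓ=2): μ^(1)=5; μ^(2)=-1

((0, 1, 0); (3, 1, 1))


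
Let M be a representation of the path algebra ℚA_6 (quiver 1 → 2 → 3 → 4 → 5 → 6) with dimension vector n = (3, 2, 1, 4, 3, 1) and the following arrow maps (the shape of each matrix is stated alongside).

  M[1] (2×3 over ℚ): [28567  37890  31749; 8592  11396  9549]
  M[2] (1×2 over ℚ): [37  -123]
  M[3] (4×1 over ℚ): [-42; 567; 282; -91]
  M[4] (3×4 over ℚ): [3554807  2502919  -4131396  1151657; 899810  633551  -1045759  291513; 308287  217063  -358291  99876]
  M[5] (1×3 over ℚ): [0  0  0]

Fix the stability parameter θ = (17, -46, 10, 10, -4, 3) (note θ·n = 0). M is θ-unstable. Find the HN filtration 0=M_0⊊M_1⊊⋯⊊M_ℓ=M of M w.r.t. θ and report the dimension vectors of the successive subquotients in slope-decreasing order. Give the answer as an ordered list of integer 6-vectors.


Interval decomposition of M: I[1,1], I[1,2], I[1,5], I[4,4], I[4,5]^2, I[6,6].
HN type (ℓ=5): μ^(1)=17; μ^(2)=10; μ^(3)=16/3; μ^(4)=3; μ^(5)=-29/2

((1, 0, 0, 0, 0, 0); (0, 0, 0, 1, 0, 0); (0, 0, 1, 1, 1, 0); (0, 0, 0, 2, 2, 1); (2, 2, 0, 0, 0, 0))


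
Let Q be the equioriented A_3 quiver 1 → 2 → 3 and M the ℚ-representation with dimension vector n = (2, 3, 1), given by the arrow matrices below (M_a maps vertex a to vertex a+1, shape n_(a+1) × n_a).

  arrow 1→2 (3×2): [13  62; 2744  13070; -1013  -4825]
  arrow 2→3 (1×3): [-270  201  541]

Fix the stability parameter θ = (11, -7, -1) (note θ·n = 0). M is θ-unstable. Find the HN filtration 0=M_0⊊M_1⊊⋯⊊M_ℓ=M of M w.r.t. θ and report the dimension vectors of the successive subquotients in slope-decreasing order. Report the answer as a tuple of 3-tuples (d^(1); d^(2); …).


Via rank(M_{q-1}∘⋯∘M_p): M ≅ I[1,2], I[1,3], I[2,2].
μ_θ-semistable layers: μ^(1)=2; μ^(2)=1; μ^(3)=-7

((1, 1, 0); (1, 1, 1); (0, 1, 0))


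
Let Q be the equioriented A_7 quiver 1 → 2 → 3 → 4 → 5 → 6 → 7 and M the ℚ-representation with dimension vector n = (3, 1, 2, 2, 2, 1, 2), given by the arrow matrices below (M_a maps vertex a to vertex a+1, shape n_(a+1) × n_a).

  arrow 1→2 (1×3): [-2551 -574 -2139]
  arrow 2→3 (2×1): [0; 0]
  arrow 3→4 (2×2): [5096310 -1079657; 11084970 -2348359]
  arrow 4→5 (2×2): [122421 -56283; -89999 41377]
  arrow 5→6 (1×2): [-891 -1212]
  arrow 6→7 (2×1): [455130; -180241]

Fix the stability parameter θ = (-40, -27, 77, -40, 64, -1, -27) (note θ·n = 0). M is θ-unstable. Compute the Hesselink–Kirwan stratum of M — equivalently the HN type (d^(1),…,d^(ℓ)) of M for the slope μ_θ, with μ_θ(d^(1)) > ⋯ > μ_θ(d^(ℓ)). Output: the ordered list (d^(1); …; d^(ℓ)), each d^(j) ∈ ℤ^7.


Barcode: M ≅ I[1,1]^2, I[1,2], I[3,3], I[3,4], I[4,7], I[5,5], I[7,7]. HN layers by μ_θ (6 steps, strictly decreasing):
  μ^(1)=77; μ^(2)=64; μ^(3)=37/2; μ^(4)=12; μ^(5)=-27; μ^(6)=-40

((0, 0, 1, 0, 0, 0, 0); (0, 0, 0, 0, 1, 0, 0); (0, 0, 1, 1, 0, 0, 0); (0, 0, 0, 0, 1, 1, 1); (0, 1, 0, 0, 0, 0, 1); (3, 0, 0, 1, 0, 0, 0))


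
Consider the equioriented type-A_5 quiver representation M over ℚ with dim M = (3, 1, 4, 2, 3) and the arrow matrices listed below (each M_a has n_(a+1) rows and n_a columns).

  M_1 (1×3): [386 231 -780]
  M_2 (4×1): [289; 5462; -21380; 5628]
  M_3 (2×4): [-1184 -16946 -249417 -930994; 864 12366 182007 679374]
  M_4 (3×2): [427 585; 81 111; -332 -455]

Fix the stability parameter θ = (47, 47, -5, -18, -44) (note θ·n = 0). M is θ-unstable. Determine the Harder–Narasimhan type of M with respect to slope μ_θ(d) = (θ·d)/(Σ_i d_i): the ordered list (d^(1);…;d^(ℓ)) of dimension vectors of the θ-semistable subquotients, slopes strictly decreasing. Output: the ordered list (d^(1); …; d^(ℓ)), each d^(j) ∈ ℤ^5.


Interval decomposition of M: I[1,1]^2, I[1,3], I[3,3]^2, I[3,5], I[4,5], I[5,5].
HN type (ℓ=6): μ^(1)=47; μ^(2)=89/3; μ^(3)=-5; μ^(4)=-67/3; μ^(5)=-31; μ^(6)=-44

((2, 0, 0, 0, 0); (1, 1, 1, 0, 0); (0, 0, 2, 0, 0); (0, 0, 1, 1, 1); (0, 0, 0, 1, 1); (0, 0, 0, 0, 1))


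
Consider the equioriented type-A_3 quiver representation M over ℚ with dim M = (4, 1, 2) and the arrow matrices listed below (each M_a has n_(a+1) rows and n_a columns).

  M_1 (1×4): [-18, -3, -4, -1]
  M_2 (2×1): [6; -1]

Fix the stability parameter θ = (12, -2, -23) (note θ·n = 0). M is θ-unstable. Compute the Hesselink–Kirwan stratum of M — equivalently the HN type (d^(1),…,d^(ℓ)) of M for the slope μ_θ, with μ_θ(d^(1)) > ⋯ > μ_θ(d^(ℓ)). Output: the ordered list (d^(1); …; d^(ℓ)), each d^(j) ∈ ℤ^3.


Via rank(M_{q-1}∘⋯∘M_p): M ≅ I[1,1]^3, I[1,3], I[3,3].
μ_θ-semistable layers: μ^(1)=12; μ^(2)=-13/3; μ^(3)=-23

((3, 0, 0); (1, 1, 1); (0, 0, 1))


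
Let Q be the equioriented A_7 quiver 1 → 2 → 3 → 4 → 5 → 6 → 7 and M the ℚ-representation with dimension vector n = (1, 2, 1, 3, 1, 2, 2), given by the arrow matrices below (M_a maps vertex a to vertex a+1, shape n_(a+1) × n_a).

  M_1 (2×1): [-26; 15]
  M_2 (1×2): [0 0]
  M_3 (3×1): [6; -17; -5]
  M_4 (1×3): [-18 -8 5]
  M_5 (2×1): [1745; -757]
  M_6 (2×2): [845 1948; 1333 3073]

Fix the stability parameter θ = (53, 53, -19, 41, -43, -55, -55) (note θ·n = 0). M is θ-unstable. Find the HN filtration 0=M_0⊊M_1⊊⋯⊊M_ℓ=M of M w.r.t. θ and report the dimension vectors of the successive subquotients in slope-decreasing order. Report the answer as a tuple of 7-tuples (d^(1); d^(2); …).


Via rank(M_{q-1}∘⋯∘M_p): M ≅ I[1,2], I[2,2], I[3,7], I[4,4]^2, I[6,7].
μ_θ-semistable layers: μ^(1)=53; μ^(2)=41; μ^(3)=-131/5; μ^(4)=-55

((1, 2, 0, 0, 0, 0, 0); (0, 0, 0, 2, 0, 0, 0); (0, 0, 1, 1, 1, 1, 1); (0, 0, 0, 0, 0, 1, 1))


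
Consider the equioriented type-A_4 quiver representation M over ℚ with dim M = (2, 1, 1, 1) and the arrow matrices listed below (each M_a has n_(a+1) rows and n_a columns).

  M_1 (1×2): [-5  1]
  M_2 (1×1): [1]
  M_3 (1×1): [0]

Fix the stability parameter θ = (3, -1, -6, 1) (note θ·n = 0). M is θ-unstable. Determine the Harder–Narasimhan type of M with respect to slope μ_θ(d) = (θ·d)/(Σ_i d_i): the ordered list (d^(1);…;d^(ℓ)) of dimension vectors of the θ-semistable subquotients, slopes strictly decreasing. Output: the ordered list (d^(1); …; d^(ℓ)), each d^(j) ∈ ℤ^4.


Interval decomposition of M: I[1,1], I[1,3], I[4,4].
HN type (ℓ=3): μ^(1)=3; μ^(2)=1; μ^(3)=-4/3

((1, 0, 0, 0); (0, 0, 0, 1); (1, 1, 1, 0))


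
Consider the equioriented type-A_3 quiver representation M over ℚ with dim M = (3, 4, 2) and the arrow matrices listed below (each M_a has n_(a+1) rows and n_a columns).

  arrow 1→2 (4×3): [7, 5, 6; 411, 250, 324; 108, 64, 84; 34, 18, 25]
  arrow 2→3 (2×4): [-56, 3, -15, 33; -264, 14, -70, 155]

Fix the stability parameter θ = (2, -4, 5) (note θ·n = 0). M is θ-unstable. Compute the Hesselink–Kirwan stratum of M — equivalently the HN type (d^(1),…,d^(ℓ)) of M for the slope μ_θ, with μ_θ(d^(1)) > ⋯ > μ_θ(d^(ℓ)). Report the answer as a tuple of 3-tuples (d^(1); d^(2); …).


Via rank(M_{q-1}∘⋯∘M_p): M ≅ I[1,2], I[1,3]^2, I[2,2].
μ_θ-semistable layers: μ^(1)=5; μ^(2)=-1; μ^(3)=-4

((0, 0, 2); (3, 3, 0); (0, 1, 0))


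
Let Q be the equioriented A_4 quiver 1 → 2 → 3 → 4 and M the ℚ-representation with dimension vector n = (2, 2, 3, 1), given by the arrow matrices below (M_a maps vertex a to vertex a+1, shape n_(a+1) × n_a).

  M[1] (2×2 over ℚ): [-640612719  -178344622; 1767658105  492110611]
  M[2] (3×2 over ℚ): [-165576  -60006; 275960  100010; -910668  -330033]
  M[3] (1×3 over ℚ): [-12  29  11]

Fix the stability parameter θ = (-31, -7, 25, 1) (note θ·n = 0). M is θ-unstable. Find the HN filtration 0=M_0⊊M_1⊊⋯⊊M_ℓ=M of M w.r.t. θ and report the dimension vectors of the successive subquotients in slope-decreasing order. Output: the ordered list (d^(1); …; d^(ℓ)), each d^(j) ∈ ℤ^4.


Barcode: M ≅ I[1,2], I[1,4], I[3,3]^2. HN layers by μ_θ (4 steps, strictly decreasing):
  μ^(1)=25; μ^(2)=13; μ^(3)=-7; μ^(4)=-31

((0, 0, 2, 0); (0, 0, 1, 1); (0, 2, 0, 0); (2, 0, 0, 0))


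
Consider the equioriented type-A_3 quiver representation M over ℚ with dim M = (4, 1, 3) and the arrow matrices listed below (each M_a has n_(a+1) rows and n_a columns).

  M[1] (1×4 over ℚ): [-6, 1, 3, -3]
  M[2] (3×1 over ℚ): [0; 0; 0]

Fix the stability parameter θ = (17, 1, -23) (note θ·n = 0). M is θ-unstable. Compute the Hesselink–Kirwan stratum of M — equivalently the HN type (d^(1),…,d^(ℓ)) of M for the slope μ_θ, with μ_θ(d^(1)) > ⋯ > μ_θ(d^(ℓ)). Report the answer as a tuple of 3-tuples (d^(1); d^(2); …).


Via rank(M_{q-1}∘⋯∘M_p): M ≅ I[1,1]^3, I[1,2], I[3,3]^3.
μ_θ-semistable layers: μ^(1)=17; μ^(2)=9; μ^(3)=-23

((3, 0, 0); (1, 1, 0); (0, 0, 3))


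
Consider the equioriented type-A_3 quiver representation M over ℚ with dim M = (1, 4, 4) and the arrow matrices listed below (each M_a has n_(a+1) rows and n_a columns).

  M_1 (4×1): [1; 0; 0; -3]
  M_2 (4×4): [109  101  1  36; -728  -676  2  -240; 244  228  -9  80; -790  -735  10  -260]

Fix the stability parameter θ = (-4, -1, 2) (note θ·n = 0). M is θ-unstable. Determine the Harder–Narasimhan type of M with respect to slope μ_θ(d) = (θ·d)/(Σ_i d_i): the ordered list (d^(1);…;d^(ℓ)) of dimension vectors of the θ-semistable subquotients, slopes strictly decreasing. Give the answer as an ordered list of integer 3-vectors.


Barcode: M ≅ I[1,3], I[2,2], I[2,3]^2, I[3,3]. HN layers by μ_θ (3 steps, strictly decreasing):
  μ^(1)=2; μ^(2)=-1; μ^(3)=-4

((0, 0, 4); (0, 4, 0); (1, 0, 0))


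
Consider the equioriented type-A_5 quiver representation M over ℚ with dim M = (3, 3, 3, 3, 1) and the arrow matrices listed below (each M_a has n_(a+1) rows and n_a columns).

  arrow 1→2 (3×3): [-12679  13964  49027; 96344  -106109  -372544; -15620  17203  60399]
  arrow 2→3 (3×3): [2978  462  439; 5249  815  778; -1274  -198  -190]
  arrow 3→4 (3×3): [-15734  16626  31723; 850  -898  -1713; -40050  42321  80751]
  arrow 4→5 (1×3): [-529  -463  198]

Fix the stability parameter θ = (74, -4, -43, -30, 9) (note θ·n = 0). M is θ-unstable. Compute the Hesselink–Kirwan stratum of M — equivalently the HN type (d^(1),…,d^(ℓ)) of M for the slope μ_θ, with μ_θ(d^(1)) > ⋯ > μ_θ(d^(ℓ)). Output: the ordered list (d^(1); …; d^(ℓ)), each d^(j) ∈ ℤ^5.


Via rank(M_{q-1}∘⋯∘M_p): M ≅ I[1,2], I[1,3], I[1,5], I[3,4], I[4,4].
μ_θ-semistable layers: μ^(1)=35; μ^(2)=9; μ^(3)=-3/4; μ^(4)=-30; μ^(5)=-43

((1, 1, 0, 0, 0); (1, 1, 1, 0, 1); (1, 1, 1, 1, 0); (0, 0, 0, 2, 0); (0, 0, 1, 0, 0))


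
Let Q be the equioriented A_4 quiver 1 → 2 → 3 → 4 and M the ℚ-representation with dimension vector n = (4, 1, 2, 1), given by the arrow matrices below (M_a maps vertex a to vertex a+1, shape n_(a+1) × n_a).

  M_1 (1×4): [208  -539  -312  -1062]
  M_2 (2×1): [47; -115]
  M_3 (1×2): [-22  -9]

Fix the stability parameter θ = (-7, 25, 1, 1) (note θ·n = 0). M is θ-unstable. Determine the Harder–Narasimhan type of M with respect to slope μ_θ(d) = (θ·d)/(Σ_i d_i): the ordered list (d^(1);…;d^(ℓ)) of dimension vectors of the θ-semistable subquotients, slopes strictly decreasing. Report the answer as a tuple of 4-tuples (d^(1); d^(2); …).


Barcode: M ≅ I[1,1]^3, I[1,4], I[3,3]. HN layers by μ_θ (3 steps, strictly decreasing):
  μ^(1)=9; μ^(2)=1; μ^(3)=-7

((0, 1, 1, 1); (0, 0, 1, 0); (4, 0, 0, 0))


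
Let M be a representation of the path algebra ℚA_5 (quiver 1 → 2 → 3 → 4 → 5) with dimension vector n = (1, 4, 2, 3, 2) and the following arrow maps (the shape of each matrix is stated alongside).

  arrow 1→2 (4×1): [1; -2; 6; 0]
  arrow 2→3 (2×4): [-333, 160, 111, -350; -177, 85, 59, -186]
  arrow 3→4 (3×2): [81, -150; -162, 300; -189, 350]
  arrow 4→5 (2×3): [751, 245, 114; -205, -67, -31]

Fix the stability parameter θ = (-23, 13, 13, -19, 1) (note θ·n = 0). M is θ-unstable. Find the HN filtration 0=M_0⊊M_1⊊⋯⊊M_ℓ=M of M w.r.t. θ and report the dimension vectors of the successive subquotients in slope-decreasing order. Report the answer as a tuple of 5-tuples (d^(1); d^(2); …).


Via rank(M_{q-1}∘⋯∘M_p): M ≅ I[1,5], I[2,2]^2, I[2,3], I[4,4], I[4,5].
μ_θ-semistable layers: μ^(1)=13; μ^(2)=2; μ^(3)=1; μ^(4)=-19; μ^(5)=-23

((0, 3, 1, 0, 0); (0, 1, 1, 1, 1); (0, 0, 0, 0, 1); (0, 0, 0, 2, 0); (1, 0, 0, 0, 0))


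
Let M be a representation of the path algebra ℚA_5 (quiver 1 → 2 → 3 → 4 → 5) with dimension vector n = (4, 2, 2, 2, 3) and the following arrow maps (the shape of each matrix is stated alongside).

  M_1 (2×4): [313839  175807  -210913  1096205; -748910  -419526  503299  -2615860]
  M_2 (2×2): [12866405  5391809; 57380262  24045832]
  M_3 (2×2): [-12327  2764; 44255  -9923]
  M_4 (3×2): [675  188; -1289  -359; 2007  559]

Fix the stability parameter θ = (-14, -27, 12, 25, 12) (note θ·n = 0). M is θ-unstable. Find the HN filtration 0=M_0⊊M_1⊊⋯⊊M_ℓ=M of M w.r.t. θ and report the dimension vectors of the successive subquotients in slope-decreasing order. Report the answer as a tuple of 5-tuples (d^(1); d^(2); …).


Barcode: M ≅ I[1,1]^2, I[1,5]^2, I[5,5]. HN layers by μ_θ (4 steps, strictly decreasing):
  μ^(1)=37/2; μ^(2)=12; μ^(3)=-14; μ^(4)=-41/2

((0, 0, 0, 2, 2); (0, 0, 2, 0, 1); (2, 0, 0, 0, 0); (2, 2, 0, 0, 0))


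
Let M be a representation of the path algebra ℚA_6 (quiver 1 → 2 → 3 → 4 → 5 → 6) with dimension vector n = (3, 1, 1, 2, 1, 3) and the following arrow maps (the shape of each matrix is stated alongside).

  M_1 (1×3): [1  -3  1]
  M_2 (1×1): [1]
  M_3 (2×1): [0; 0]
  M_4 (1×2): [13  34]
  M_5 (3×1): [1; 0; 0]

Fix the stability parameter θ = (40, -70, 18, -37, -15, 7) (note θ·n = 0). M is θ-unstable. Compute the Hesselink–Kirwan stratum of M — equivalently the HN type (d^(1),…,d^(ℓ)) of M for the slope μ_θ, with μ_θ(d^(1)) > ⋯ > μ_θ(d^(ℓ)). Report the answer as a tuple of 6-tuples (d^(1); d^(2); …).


Via rank(M_{q-1}∘⋯∘M_p): M ≅ I[1,1]^2, I[1,3], I[4,4], I[4,6], I[6,6]^2.
μ_θ-semistable layers: μ^(1)=40; μ^(2)=18; μ^(3)=7; μ^(4)=-15; μ^(5)=-37

((2, 0, 0, 0, 0, 0); (0, 0, 1, 0, 0, 0); (0, 0, 0, 0, 0, 3); (1, 1, 0, 0, 1, 0); (0, 0, 0, 2, 0, 0))


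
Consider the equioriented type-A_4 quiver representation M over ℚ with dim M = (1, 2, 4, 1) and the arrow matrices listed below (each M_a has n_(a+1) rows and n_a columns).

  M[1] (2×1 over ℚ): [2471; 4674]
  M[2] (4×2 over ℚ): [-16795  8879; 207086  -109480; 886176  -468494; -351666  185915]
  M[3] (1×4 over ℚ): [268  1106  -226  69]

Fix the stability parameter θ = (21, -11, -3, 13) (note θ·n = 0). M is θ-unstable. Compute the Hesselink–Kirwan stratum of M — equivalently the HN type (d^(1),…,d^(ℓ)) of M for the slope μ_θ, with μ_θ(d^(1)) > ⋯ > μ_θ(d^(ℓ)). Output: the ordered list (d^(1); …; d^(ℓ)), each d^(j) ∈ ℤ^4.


Interval decomposition of M: I[1,3], I[2,4], I[3,3]^2.
HN type (ℓ=4): μ^(1)=13; μ^(2)=7/3; μ^(3)=-3; μ^(4)=-11

((0, 0, 0, 1); (1, 1, 1, 0); (0, 0, 3, 0); (0, 1, 0, 0))


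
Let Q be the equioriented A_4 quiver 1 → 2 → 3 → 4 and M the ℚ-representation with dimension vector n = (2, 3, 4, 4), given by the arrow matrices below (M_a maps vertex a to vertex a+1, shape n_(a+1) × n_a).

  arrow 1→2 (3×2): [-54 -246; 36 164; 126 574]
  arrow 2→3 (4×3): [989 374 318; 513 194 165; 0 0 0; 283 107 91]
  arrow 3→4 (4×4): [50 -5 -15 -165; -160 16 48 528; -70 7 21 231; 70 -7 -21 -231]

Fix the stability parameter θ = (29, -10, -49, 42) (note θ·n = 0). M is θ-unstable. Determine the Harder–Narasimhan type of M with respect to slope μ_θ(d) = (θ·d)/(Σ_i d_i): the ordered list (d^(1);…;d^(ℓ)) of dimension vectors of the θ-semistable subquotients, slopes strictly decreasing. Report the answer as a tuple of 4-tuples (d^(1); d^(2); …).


Barcode: M ≅ I[1,1], I[1,3], I[2,3], I[2,4], I[3,3], I[4,4]^3. HN layers by μ_θ (5 steps, strictly decreasing):
  μ^(1)=42; μ^(2)=29; μ^(3)=-10; μ^(4)=-59/2; μ^(5)=-49

((0, 0, 0, 4); (1, 0, 0, 0); (1, 1, 1, 0); (0, 2, 2, 0); (0, 0, 1, 0))
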